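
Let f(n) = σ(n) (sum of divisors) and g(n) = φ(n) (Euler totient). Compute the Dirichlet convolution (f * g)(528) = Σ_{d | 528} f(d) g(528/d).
(σ * φ)(528) = 10560

Divisors of 528: [1, 2, 3, 4, 6, 8, 11, 12, 16, 22, 24, 33, 44, 48, 66, 88, 132, 176, 264, 528]. For each d | 528:
  d = 1: σ(1) · φ(528/1) = 1 · 160 = 160
  d = 2: σ(2) · φ(528/2) = 3 · 80 = 240
  d = 3: σ(3) · φ(528/3) = 4 · 80 = 320
  d = 4: σ(4) · φ(528/4) = 7 · 40 = 280
  d = 6: σ(6) · φ(528/6) = 12 · 40 = 480
  d = 8: σ(8) · φ(528/8) = 15 · 20 = 300
  d = 11: σ(11) · φ(528/11) = 12 · 16 = 192
  d = 12: σ(12) · φ(528/12) = 28 · 20 = 560
  d = 16: σ(16) · φ(528/16) = 31 · 20 = 620
  d = 22: σ(22) · φ(528/22) = 36 · 8 = 288
  d = 24: σ(24) · φ(528/24) = 60 · 10 = 600
  d = 33: σ(33) · φ(528/33) = 48 · 8 = 384
  d = 44: σ(44) · φ(528/44) = 84 · 4 = 336
  d = 48: σ(48) · φ(528/48) = 124 · 10 = 1240
  d = 66: σ(66) · φ(528/66) = 144 · 4 = 576
  d = 88: σ(88) · φ(528/88) = 180 · 2 = 360
  d = 132: σ(132) · φ(528/132) = 336 · 2 = 672
  d = 176: σ(176) · φ(528/176) = 372 · 2 = 744
  d = 264: σ(264) · φ(528/264) = 720 · 1 = 720
  d = 528: σ(528) · φ(528/528) = 1488 · 1 = 1488
Summing: (σ * φ)(528) = 160 + 240 + 320 + 280 + 480 + 300 + 192 + 560 + 620 + 288 + 600 + 384 + 336 + 1240 + 576 + 360 + 672 + 744 + 720 + 1488 = 10560.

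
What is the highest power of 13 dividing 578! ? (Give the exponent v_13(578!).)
v_13(578!) = 47

Legendre's formula: v_p(n!) = Σ_{k ≥ 1} ⌊n / p^k⌋. For p = 13, n = 578, the terms are:
  ⌊578/13^1⌋ = ⌊578/13⌋ = 44
  ⌊578/13^2⌋ = ⌊578/169⌋ = 3
(the next term ⌊578/13^3⌋ = 0, terminating the sum). Summing: v_13(578!) = 44 + 3 = 47.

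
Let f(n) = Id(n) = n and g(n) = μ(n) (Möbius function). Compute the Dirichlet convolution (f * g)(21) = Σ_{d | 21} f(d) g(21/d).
(Id * μ)(21) = 12

Divisors of 21: [1, 3, 7, 21]. For each d | 21:
  d = 1: Id(1) · μ(21/1) = 1 · 1 = 1
  d = 3: Id(3) · μ(21/3) = 3 · -1 = -3
  d = 7: Id(7) · μ(21/7) = 7 · -1 = -7
  d = 21: Id(21) · μ(21/21) = 21 · 1 = 21
Summing: (Id * μ)(21) = 1 + -3 + -7 + 21 = 12.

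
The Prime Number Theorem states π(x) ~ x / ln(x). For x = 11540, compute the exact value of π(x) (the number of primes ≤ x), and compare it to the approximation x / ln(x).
π(11540) = 1390;  x/ln(x) ≈ 1233.75;  relative error ≈ 11.24%.

Directly count primes up to 11540: π(11540) = 1390. The PNT approximation gives 11540/ln(11540) ≈ 11540/9.35357 ≈ 1233.75. Relative error (π(x) − x/ln(x)) / π(x) ≈ 11.24%; the approximation is known to undercount slightly (Li(x) is a better estimate).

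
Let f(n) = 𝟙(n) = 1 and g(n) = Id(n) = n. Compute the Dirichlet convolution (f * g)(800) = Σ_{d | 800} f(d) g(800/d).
(𝟙 * Id)(800) = 1953

Divisors of 800: [1, 2, 4, 5, 8, 10, 16, 20, 25, 32, 40, 50, 80, 100, 160, 200, 400, 800]. For each d | 800:
  d = 1: 𝟙(1) · Id(800/1) = 1 · 800 = 800
  d = 2: 𝟙(2) · Id(800/2) = 1 · 400 = 400
  d = 4: 𝟙(4) · Id(800/4) = 1 · 200 = 200
  d = 5: 𝟙(5) · Id(800/5) = 1 · 160 = 160
  d = 8: 𝟙(8) · Id(800/8) = 1 · 100 = 100
  d = 10: 𝟙(10) · Id(800/10) = 1 · 80 = 80
  d = 16: 𝟙(16) · Id(800/16) = 1 · 50 = 50
  d = 20: 𝟙(20) · Id(800/20) = 1 · 40 = 40
  d = 25: 𝟙(25) · Id(800/25) = 1 · 32 = 32
  d = 32: 𝟙(32) · Id(800/32) = 1 · 25 = 25
  d = 40: 𝟙(40) · Id(800/40) = 1 · 20 = 20
  d = 50: 𝟙(50) · Id(800/50) = 1 · 16 = 16
  d = 80: 𝟙(80) · Id(800/80) = 1 · 10 = 10
  d = 100: 𝟙(100) · Id(800/100) = 1 · 8 = 8
  d = 160: 𝟙(160) · Id(800/160) = 1 · 5 = 5
  d = 200: 𝟙(200) · Id(800/200) = 1 · 4 = 4
  d = 400: 𝟙(400) · Id(800/400) = 1 · 2 = 2
  d = 800: 𝟙(800) · Id(800/800) = 1 · 1 = 1
Summing: (𝟙 * Id)(800) = 800 + 400 + 200 + 160 + 100 + 80 + 50 + 40 + 32 + 25 + 20 + 16 + 10 + 8 + 5 + 4 + 2 + 1 = 1953.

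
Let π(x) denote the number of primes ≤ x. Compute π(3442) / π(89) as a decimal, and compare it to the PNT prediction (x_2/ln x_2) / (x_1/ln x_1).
π(3442)/π(89) = 481/24 ≈ 20.0417;  PNT prediction ≈ 21.3161.

π(89) = 24 and π(3442) = 481, so π(3442)/π(89) ≈ 20.0417. The PNT-predicted ratio is (3442/ln(3442)) / (89/ln(89)) ≈ 21.3161. The two agree to within a few percent, as expected.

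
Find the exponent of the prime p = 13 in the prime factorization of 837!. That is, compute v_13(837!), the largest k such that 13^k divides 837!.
v_13(837!) = 68

Legendre's formula: v_p(n!) = Σ_{k ≥ 1} ⌊n / p^k⌋. For p = 13, n = 837, the terms are:
  ⌊837/13^1⌋ = ⌊837/13⌋ = 64
  ⌊837/13^2⌋ = ⌊837/169⌋ = 4
(the next term ⌊837/13^3⌋ = 0, terminating the sum). Summing: v_13(837!) = 64 + 4 = 68.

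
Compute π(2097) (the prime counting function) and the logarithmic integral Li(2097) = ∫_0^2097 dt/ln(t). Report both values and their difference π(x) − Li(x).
π(2097) = 316;  Li(2097) ≈ 327.53;  π(x) − Li(x) ≈ -11.53.

Direct count of primes ≤ 2097 gives π(2097) = 316. Numerical evaluation of the logarithmic integral gives Li(2097) ≈ 327.53. The difference π(x) − Li(x) ≈ -11.53 is typically negative for small/moderate x (Li(x) overestimates), though Littlewood's theorem shows this sign changes infinitely often.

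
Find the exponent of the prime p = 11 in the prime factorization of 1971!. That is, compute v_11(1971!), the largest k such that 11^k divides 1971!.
v_11(1971!) = 196

Legendre's formula: v_p(n!) = Σ_{k ≥ 1} ⌊n / p^k⌋. For p = 11, n = 1971, the terms are:
  ⌊1971/11^1⌋ = ⌊1971/11⌋ = 179
  ⌊1971/11^2⌋ = ⌊1971/121⌋ = 16
  ⌊1971/11^3⌋ = ⌊1971/1331⌋ = 1
(the next term ⌊1971/11^4⌋ = 0, terminating the sum). Summing: v_11(1971!) = 179 + 16 + 1 = 196.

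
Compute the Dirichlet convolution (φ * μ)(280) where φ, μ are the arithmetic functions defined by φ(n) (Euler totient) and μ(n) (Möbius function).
(φ * μ)(280) = 30

Divisors of 280: [1, 2, 4, 5, 7, 8, 10, 14, 20, 28, 35, 40, 56, 70, 140, 280]. For each d | 280:
  d = 1: φ(1) · μ(280/1) = 1 · 0 = 0
  d = 2: φ(2) · μ(280/2) = 1 · 0 = 0
  d = 4: φ(4) · μ(280/4) = 2 · -1 = -2
  d = 5: φ(5) · μ(280/5) = 4 · 0 = 0
  d = 7: φ(7) · μ(280/7) = 6 · 0 = 0
  d = 8: φ(8) · μ(280/8) = 4 · 1 = 4
  d = 10: φ(10) · μ(280/10) = 4 · 0 = 0
  d = 14: φ(14) · μ(280/14) = 6 · 0 = 0
  d = 20: φ(20) · μ(280/20) = 8 · 1 = 8
  d = 28: φ(28) · μ(280/28) = 12 · 1 = 12
  d = 35: φ(35) · μ(280/35) = 24 · 0 = 0
  d = 40: φ(40) · μ(280/40) = 16 · -1 = -16
  d = 56: φ(56) · μ(280/56) = 24 · -1 = -24
  d = 70: φ(70) · μ(280/70) = 24 · 0 = 0
  d = 140: φ(140) · μ(280/140) = 48 · -1 = -48
  d = 280: φ(280) · μ(280/280) = 96 · 1 = 96
Summing: (φ * μ)(280) = 0 + 0 + -2 + 0 + 0 + 4 + 0 + 0 + 8 + 12 + 0 + -16 + -24 + 0 + -48 + 96 = 30.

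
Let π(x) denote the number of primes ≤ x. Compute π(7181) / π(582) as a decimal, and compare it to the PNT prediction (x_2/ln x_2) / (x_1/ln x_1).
π(7181)/π(582) = 917/106 ≈ 8.6509;  PNT prediction ≈ 8.8468.

π(582) = 106 and π(7181) = 917, so π(7181)/π(582) ≈ 8.6509. The PNT-predicted ratio is (7181/ln(7181)) / (582/ln(582)) ≈ 8.8468. The two agree to within a few percent, as expected.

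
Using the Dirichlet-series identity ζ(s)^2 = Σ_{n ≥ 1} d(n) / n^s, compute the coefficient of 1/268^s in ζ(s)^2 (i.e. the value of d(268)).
d(268) = 6

ζ(s)^2 = (Σ 1/m^s)(Σ 1/k^s). The coefficient of 1/n^s in the product is the number of ordered pairs (m, k) with mk = n, which equals d(n). For n = 268, divisors are [1, 2, 4, 67, 134, 268], so d(268) = 6.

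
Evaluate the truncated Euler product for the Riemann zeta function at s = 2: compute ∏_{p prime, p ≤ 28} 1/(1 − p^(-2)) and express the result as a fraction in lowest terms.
∏ = 718188003533/440301256704

The primes p ≤ 28 are [2, 3, 5, 7, 11, 13, 17, 19, 23]. For each prime, (1 − 1/p^2)^(-1) = p^2 / (p^2 − 1). The product is (1 − 1/2^2)^(-1), (1 − 1/3^2)^(-1), (1 − 1/5^2)^(-1), (1 − 1/7^2)^(-1), (1 − 1/11^2)^(-1), (1 − 1/13^2)^(-1), (1 − 1/17^2)^(-1), (1 − 1/19^2)^(-1), (1 − 1/23^2)^(-1) = ∏ p^2 / (p^2 − 1) = 718188003533/440301256704.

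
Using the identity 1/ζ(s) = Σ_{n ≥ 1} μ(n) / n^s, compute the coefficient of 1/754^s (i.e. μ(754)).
μ(754) = -1

Factor n = 754 = 2 · 13 · 29. μ(n) = 0 if any exponent ≥ 2 (not squarefree); otherwise μ(n) = (−1)^{ω(n)} where ω(n) is the number of distinct prime factors. Applying: μ(754) = -1.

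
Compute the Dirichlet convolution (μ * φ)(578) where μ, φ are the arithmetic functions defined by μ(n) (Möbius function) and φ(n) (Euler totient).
(μ * φ)(578) = 0

Divisors of 578: [1, 2, 17, 34, 289, 578]. For each d | 578:
  d = 1: μ(1) · φ(578/1) = 1 · 272 = 272
  d = 2: μ(2) · φ(578/2) = -1 · 272 = -272
  d = 17: μ(17) · φ(578/17) = -1 · 16 = -16
  d = 34: μ(34) · φ(578/34) = 1 · 16 = 16
  d = 289: μ(289) · φ(578/289) = 0 · 1 = 0
  d = 578: μ(578) · φ(578/578) = 0 · 1 = 0
Summing: (μ * φ)(578) = 272 + -272 + -16 + 16 + 0 + 0 = 0.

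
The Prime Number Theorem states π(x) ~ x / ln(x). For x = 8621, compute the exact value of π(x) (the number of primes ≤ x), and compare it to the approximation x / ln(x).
π(8621) = 1072;  x/ln(x) ≈ 951.34;  relative error ≈ 11.26%.

Directly count primes up to 8621: π(8621) = 1072. The PNT approximation gives 8621/ln(8621) ≈ 8621/9.06196 ≈ 951.34. Relative error (π(x) − x/ln(x)) / π(x) ≈ 11.26%; the approximation is known to undercount slightly (Li(x) is a better estimate).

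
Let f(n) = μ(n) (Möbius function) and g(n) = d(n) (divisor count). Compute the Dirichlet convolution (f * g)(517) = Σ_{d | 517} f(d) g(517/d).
(μ * d)(517) = 1

Divisors of 517: [1, 11, 47, 517]. For each d | 517:
  d = 1: μ(1) · d(517/1) = 1 · 4 = 4
  d = 11: μ(11) · d(517/11) = -1 · 2 = -2
  d = 47: μ(47) · d(517/47) = -1 · 2 = -2
  d = 517: μ(517) · d(517/517) = 1 · 1 = 1
Summing: (μ * d)(517) = 4 + -2 + -2 + 1 = 1.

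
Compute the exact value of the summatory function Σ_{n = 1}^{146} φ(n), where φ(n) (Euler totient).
Σ_{n ≤ 146} φ(n) = 6514

Compute φ(n) for each 1 ≤ n ≤ 146: φ(1) = 1, φ(2) = 1, φ(3) = 2, φ(4) = 2, φ(5) = 4, φ(6) = 2, φ(7) = 6, φ(8) = 4, φ(9) = 6, φ(10) = 4, φ(11) = 10, φ(12) = 4, φ(13) = 12, φ(14) = 6, φ(15) = 8, φ(16) = 8, φ(17) = 16, φ(18) = 6, φ(19) = 18, φ(20) = 8, φ(21) = 12, φ(22) = 10, φ(23) = 22, φ(24) = 8, φ(25) = 20, φ(26) = 12, φ(27) = 18, φ(28) = 12, φ(29) = 28, φ(30) = 8, φ(31) = 30, φ(32) = 16, φ(33) = 20, φ(34) = 16, φ(35) = 24, φ(36) = 12, φ(37) = 36, φ(38) = 18, φ(39) = 24, φ(40) = 16, φ(41) = 40, φ(42) = 12, φ(43) = 42, φ(44) = 20, φ(45) = 24, φ(46) = 22, φ(47) = 46, φ(48) = 16, φ(49) = 42, φ(50) = 20, φ(51) = 32, φ(52) = 24, φ(53) = 52, φ(54) = 18, φ(55) = 40, φ(56) = 24, φ(57) = 36, φ(58) = 28, φ(59) = 58, φ(60) = 16, φ(61) = 60, φ(62) = 30, φ(63) = 36, φ(64) = 32, φ(65) = 48, φ(66) = 20, φ(67) = 66, φ(68) = 32, φ(69) = 44, φ(70) = 24, φ(71) = 70, φ(72) = 24, φ(73) = 72, φ(74) = 36, φ(75) = 40, φ(76) = 36, φ(77) = 60, φ(78) = 24, φ(79) = 78, φ(80) = 32, φ(81) = 54, φ(82) = 40, φ(83) = 82, φ(84) = 24, φ(85) = 64, φ(86) = 42, φ(87) = 56, φ(88) = 40, φ(89) = 88, φ(90) = 24, φ(91) = 72, φ(92) = 44, φ(93) = 60, φ(94) = 46, φ(95) = 72, φ(96) = 32, φ(97) = 96, φ(98) = 42, φ(99) = 60, φ(100) = 40, φ(101) = 100, φ(102) = 32, φ(103) = 102, φ(104) = 48, φ(105) = 48, φ(106) = 52, φ(107) = 106, φ(108) = 36, φ(109) = 108, φ(110) = 40, φ(111) = 72, φ(112) = 48, φ(113) = 112, φ(114) = 36, φ(115) = 88, φ(116) = 56, φ(117) = 72, φ(118) = 58, φ(119) = 96, φ(120) = 32, φ(121) = 110, φ(122) = 60, φ(123) = 80, φ(124) = 60, φ(125) = 100, φ(126) = 36, φ(127) = 126, φ(128) = 64, φ(129) = 84, φ(130) = 48, φ(131) = 130, φ(132) = 40, φ(133) = 108, φ(134) = 66, φ(135) = 72, φ(136) = 64, φ(137) = 136, φ(138) = 44, φ(139) = 138, φ(140) = 48, φ(141) = 92, φ(142) = 70, φ(143) = 120, φ(144) = 48, φ(145) = 112, φ(146) = 72. Summing all 146 values: 6514. (Average order: Σ_{n ≤ x} φ(n) ~ (3/π²) x². For x = 146, (3/π²)·146² ≈ 6479.29.)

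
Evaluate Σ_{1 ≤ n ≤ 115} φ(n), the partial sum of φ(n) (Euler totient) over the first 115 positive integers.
Σ_{n ≤ 115} φ(n) = 4072

Compute φ(n) for each 1 ≤ n ≤ 115: φ(1) = 1, φ(2) = 1, φ(3) = 2, φ(4) = 2, φ(5) = 4, φ(6) = 2, φ(7) = 6, φ(8) = 4, φ(9) = 6, φ(10) = 4, φ(11) = 10, φ(12) = 4, φ(13) = 12, φ(14) = 6, φ(15) = 8, φ(16) = 8, φ(17) = 16, φ(18) = 6, φ(19) = 18, φ(20) = 8, φ(21) = 12, φ(22) = 10, φ(23) = 22, φ(24) = 8, φ(25) = 20, φ(26) = 12, φ(27) = 18, φ(28) = 12, φ(29) = 28, φ(30) = 8, φ(31) = 30, φ(32) = 16, φ(33) = 20, φ(34) = 16, φ(35) = 24, φ(36) = 12, φ(37) = 36, φ(38) = 18, φ(39) = 24, φ(40) = 16, φ(41) = 40, φ(42) = 12, φ(43) = 42, φ(44) = 20, φ(45) = 24, φ(46) = 22, φ(47) = 46, φ(48) = 16, φ(49) = 42, φ(50) = 20, φ(51) = 32, φ(52) = 24, φ(53) = 52, φ(54) = 18, φ(55) = 40, φ(56) = 24, φ(57) = 36, φ(58) = 28, φ(59) = 58, φ(60) = 16, φ(61) = 60, φ(62) = 30, φ(63) = 36, φ(64) = 32, φ(65) = 48, φ(66) = 20, φ(67) = 66, φ(68) = 32, φ(69) = 44, φ(70) = 24, φ(71) = 70, φ(72) = 24, φ(73) = 72, φ(74) = 36, φ(75) = 40, φ(76) = 36, φ(77) = 60, φ(78) = 24, φ(79) = 78, φ(80) = 32, φ(81) = 54, φ(82) = 40, φ(83) = 82, φ(84) = 24, φ(85) = 64, φ(86) = 42, φ(87) = 56, φ(88) = 40, φ(89) = 88, φ(90) = 24, φ(91) = 72, φ(92) = 44, φ(93) = 60, φ(94) = 46, φ(95) = 72, φ(96) = 32, φ(97) = 96, φ(98) = 42, φ(99) = 60, φ(100) = 40, φ(101) = 100, φ(102) = 32, φ(103) = 102, φ(104) = 48, φ(105) = 48, φ(106) = 52, φ(107) = 106, φ(108) = 36, φ(109) = 108, φ(110) = 40, φ(111) = 72, φ(112) = 48, φ(113) = 112, φ(114) = 36, φ(115) = 88. Summing all 115 values: 4072. (Average order: Σ_{n ≤ x} φ(n) ~ (3/π²) x². For x = 115, (3/π²)·115² ≈ 4019.92.)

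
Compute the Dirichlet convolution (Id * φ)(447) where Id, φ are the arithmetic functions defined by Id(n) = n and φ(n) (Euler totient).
(Id * φ)(447) = 1485

Divisors of 447: [1, 3, 149, 447]. For each d | 447:
  d = 1: Id(1) · φ(447/1) = 1 · 296 = 296
  d = 3: Id(3) · φ(447/3) = 3 · 148 = 444
  d = 149: Id(149) · φ(447/149) = 149 · 2 = 298
  d = 447: Id(447) · φ(447/447) = 447 · 1 = 447
Summing: (Id * φ)(447) = 296 + 444 + 298 + 447 = 1485.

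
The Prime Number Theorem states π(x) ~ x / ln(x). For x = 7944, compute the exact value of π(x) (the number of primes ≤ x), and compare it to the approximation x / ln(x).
π(7944) = 1003;  x/ln(x) ≈ 884.62;  relative error ≈ 11.80%.

Directly count primes up to 7944: π(7944) = 1003. The PNT approximation gives 7944/ln(7944) ≈ 7944/8.98017 ≈ 884.62. Relative error (π(x) − x/ln(x)) / π(x) ≈ 11.80%; the approximation is known to undercount slightly (Li(x) is a better estimate).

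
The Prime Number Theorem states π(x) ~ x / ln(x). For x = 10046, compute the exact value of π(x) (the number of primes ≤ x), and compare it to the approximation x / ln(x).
π(10046) = 1233;  x/ln(x) ≈ 1090.19;  relative error ≈ 11.58%.

Directly count primes up to 10046: π(10046) = 1233. The PNT approximation gives 10046/ln(10046) ≈ 10046/9.21493 ≈ 1090.19. Relative error (π(x) − x/ln(x)) / π(x) ≈ 11.58%; the approximation is known to undercount slightly (Li(x) is a better estimate).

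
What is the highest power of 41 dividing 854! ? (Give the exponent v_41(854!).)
v_41(854!) = 20

Legendre's formula: v_p(n!) = Σ_{k ≥ 1} ⌊n / p^k⌋. For p = 41, n = 854, the terms are:
  ⌊854/41^1⌋ = ⌊854/41⌋ = 20
(the next term ⌊854/41^2⌋ = 0, terminating the sum). Summing: v_41(854!) = 20 = 20.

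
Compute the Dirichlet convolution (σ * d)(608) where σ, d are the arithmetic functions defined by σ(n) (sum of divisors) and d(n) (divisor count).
(σ * d)(608) = 4818

Divisors of 608: [1, 2, 4, 8, 16, 19, 32, 38, 76, 152, 304, 608]. For each d | 608:
  d = 1: σ(1) · d(608/1) = 1 · 12 = 12
  d = 2: σ(2) · d(608/2) = 3 · 10 = 30
  d = 4: σ(4) · d(608/4) = 7 · 8 = 56
  d = 8: σ(8) · d(608/8) = 15 · 6 = 90
  d = 16: σ(16) · d(608/16) = 31 · 4 = 124
  d = 19: σ(19) · d(608/19) = 20 · 6 = 120
  d = 32: σ(32) · d(608/32) = 63 · 2 = 126
  d = 38: σ(38) · d(608/38) = 60 · 5 = 300
  d = 76: σ(76) · d(608/76) = 140 · 4 = 560
  d = 152: σ(152) · d(608/152) = 300 · 3 = 900
  d = 304: σ(304) · d(608/304) = 620 · 2 = 1240
  d = 608: σ(608) · d(608/608) = 1260 · 1 = 1260
Summing: (σ * d)(608) = 12 + 30 + 56 + 90 + 124 + 120 + 126 + 300 + 560 + 900 + 1240 + 1260 = 4818.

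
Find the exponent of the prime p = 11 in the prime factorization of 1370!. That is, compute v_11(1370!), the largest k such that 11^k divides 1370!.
v_11(1370!) = 136

Legendre's formula: v_p(n!) = Σ_{k ≥ 1} ⌊n / p^k⌋. For p = 11, n = 1370, the terms are:
  ⌊1370/11^1⌋ = ⌊1370/11⌋ = 124
  ⌊1370/11^2⌋ = ⌊1370/121⌋ = 11
  ⌊1370/11^3⌋ = ⌊1370/1331⌋ = 1
(the next term ⌊1370/11^4⌋ = 0, terminating the sum). Summing: v_11(1370!) = 124 + 11 + 1 = 136.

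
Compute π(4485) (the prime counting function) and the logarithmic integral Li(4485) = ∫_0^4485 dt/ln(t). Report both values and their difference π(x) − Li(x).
π(4485) = 609;  Li(4485) ≈ 623.43;  π(x) − Li(x) ≈ -14.43.

Direct count of primes ≤ 4485 gives π(4485) = 609. Numerical evaluation of the logarithmic integral gives Li(4485) ≈ 623.43. The difference π(x) − Li(x) ≈ -14.43 is typically negative for small/moderate x (Li(x) overestimates), though Littlewood's theorem shows this sign changes infinitely often.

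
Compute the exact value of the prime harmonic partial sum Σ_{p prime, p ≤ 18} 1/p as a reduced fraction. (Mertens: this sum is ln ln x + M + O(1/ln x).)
Σ 1/p = 716167/510510

π(18) = 7, so the primes ≤ 18 are [2, 3, 5, 7, 11, 13, 17]. Summing 1/p over these primes: 716167/510510 ≈ 1.4028. Mertens estimate ln ln(18) + 0.2615 ≈ 1.3229.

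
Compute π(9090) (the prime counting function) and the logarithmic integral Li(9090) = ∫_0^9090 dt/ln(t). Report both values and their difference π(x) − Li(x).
π(9090) = 1127;  Li(9090) ≈ 1146.83;  π(x) − Li(x) ≈ -19.83.

Direct count of primes ≤ 9090 gives π(9090) = 1127. Numerical evaluation of the logarithmic integral gives Li(9090) ≈ 1146.83. The difference π(x) − Li(x) ≈ -19.83 is typically negative for small/moderate x (Li(x) overestimates), though Littlewood's theorem shows this sign changes infinitely often.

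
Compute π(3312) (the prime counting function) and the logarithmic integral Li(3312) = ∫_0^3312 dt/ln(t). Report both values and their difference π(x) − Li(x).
π(3312) = 465;  Li(3312) ≈ 481.49;  π(x) − Li(x) ≈ -16.49.

Direct count of primes ≤ 3312 gives π(3312) = 465. Numerical evaluation of the logarithmic integral gives Li(3312) ≈ 481.49. The difference π(x) − Li(x) ≈ -16.49 is typically negative for small/moderate x (Li(x) overestimates), though Littlewood's theorem shows this sign changes infinitely often.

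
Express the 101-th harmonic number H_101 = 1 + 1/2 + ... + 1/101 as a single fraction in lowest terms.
H_101 = 1463919079240743966268954674710929768361083/281670315928038407744716588098661706369472

Direct summation: H_101 = 1 + 1/2 + ... + 1/101. The least common denominator is lcm(1, ..., 101) = 7041757898200960193617914702466542659236800; over this denominator the numerator is 7041757898200960193617914702466542659236800 + 3520878949100480096808957351233271329618400 + 2347252632733653397872638234155514219745600 + 1760439474550240048404478675616635664809200 + 1408351579640192038723582940493308531847360 + 1173626316366826698936319117077757109872800 + 1005965414028708599088273528923791808462400 + 880219737275120024202239337808317832404600 + 782417544244551132624212744718504739915200 + 704175789820096019361791470246654265923680 + 640159808927360017601628609315140241748800 + 586813158183413349468159558538878554936400 + 541673684476996937970608823266657127633600 + 502982707014354299544136764461895904231200 + 469450526546730679574527646831102843949120 + 440109868637560012101119668904158916202300 + 414221052835350599624583217792149568190400 + 391208772122275566312106372359252369957600 + 370618836747418957558837615919291718907200 + 352087894910048009680895735123327132961840 + 335321804676236199696091176307930602820800 + 320079904463680008800814304657570120874400 + 306163386878302617113822378368110550401600 + 293406579091706674734079779269439277468200 + 281670315928038407744716588098661706369472 + 270836842238498468985304411633328563816800 + 260805848081517044208070914906168246638400 + 251491353507177149772068382230947952115600 + 242819237868998627366134989740225608939200 + 234725263273365339787263823415551421974560 + 227153480587127748181223054918275569652800 + 220054934318780006050559834452079458101150 + 213386602975786672533876203105046747249600 + 207110526417675299812291608896074784095200 + 201193082805741719817654705784758361692480 + 195604386061137783156053186179626184978800 + 190317781032458383611294991958555207006400 + 185309418373709478779418807959645859453600 + 180557894825665645990202941088885709211200 + 176043947455024004840447867561663566480920 + 171750192639047809600436943962598601444800 + 167660902338118099848045588153965301410400 + 163761811586068841712044527964338201377600 + 160039952231840004400407152328785060437200 + 156483508848910226524842548943700947983040 + 153081693439151308556911189184055275200800 + 149824636131935323268466270265245588494400 + 146703289545853337367039889634719638734100 + 143709344861244085584039075560541686923200 + 140835157964019203872358294049330853184736 + 138073684278450199874861072597383189396800 + 135418421119249234492652205816664281908400 + 132863356569829437615432352876727219985600 + 130402924040758522104035457453084123319200 + 128031961785472003520325721863028048349760 + 125745676753588574886034191115473976057800 + 123539612249139652519612538639763906302400 + 121409618934499313683067494870112804469600 + 119351828783067121925727367838415977275200 + 117362631636682669893631911707775710987280 + 115438654068868199895375650860107256708800 + 113576740293563874090611527459137784826400 + 111773934892078733232030392102643534273600 + 110027467159390003025279917226039729050575 + 108334736895399387594121764653331425526720 + 106693301487893336266938101552523373624800 + 105100864152253137218177831380097651630400 + 103555263208837649906145804448037392047600 + 102054462292767539037940792789370183467200 + 100596541402870859908827352892379180846240 + 99179688707055777374900207076993558580800 + 97802193030568891578026593089813092489400 + 96462436961656988953670064417349899441600 + 95158890516229191805647495979277603503200 + 93890105309346135914905529366220568789824 + 92654709186854739389709403979822929726800 + 91451401275337145371661229902162891678400 + 90278947412832822995101470544442854605600 + 89136175926594432830606515221095476699200 + 88021973727512002420223933780831783240460 + 86935282693839014736023638302056082212800 + 85875096319523904800218471981299300722400 + 84840456604830845706239936174295694689600 + 83830451169059049924022794076982650705200 + 82844210567070119924916643558429913638080 + 81880905793034420856022263982169100688800 + 80939745956332875788711663246741869646400 + 80019976115920002200203576164392530218600 + 79120875260684945995706906769286996171200 + 78241754424455113262421274471850473991520 + 77381954925285276852944117609522446804800 + 76540846719575654278455594592027637600400 + 75717826862375916060407684972758523217600 + 74912318065967661634233135132622794247200 + 74123767349483791511767523183858343781440 + 73351644772926668683519944817359819367050 + 72595442249494434985751697963572604734400 + 71854672430622042792019537780270843461600 + 71128867658595557511292067701682249083200 + 70417578982009601936179147024665426592368 + 69720375229712477164533808935312303556800 = 36597976981018599156723866867773244209027075, so H_101 = 36597976981018599156723866867773244209027075/7041757898200960193617914702466542659236800; reducing by gcd(36597976981018599156723866867773244209027075, 7041757898200960193617914702466542659236800) = 25 gives 1463919079240743966268954674710929768361083/281670315928038407744716588098661706369472 ≈ 5.19728. (The PNT-adjacent estimate ln(101) + γ ≈ 5.19234 matches within O(1/n).)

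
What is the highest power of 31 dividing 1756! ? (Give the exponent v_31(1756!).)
v_31(1756!) = 57

Legendre's formula: v_p(n!) = Σ_{k ≥ 1} ⌊n / p^k⌋. For p = 31, n = 1756, the terms are:
  ⌊1756/31^1⌋ = ⌊1756/31⌋ = 56
  ⌊1756/31^2⌋ = ⌊1756/961⌋ = 1
(the next term ⌊1756/31^3⌋ = 0, terminating the sum). Summing: v_31(1756!) = 56 + 1 = 57.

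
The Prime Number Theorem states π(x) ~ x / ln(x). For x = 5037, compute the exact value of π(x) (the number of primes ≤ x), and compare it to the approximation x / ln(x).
π(5037) = 674;  x/ln(x) ≈ 590.88;  relative error ≈ 12.33%.

Directly count primes up to 5037: π(5037) = 674. The PNT approximation gives 5037/ln(5037) ≈ 5037/8.52457 ≈ 590.88. Relative error (π(x) − x/ln(x)) / π(x) ≈ 12.33%; the approximation is known to undercount slightly (Li(x) is a better estimate).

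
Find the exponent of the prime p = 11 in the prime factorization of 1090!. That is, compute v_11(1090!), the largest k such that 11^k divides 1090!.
v_11(1090!) = 108

Legendre's formula: v_p(n!) = Σ_{k ≥ 1} ⌊n / p^k⌋. For p = 11, n = 1090, the terms are:
  ⌊1090/11^1⌋ = ⌊1090/11⌋ = 99
  ⌊1090/11^2⌋ = ⌊1090/121⌋ = 9
(the next term ⌊1090/11^3⌋ = 0, terminating the sum). Summing: v_11(1090!) = 99 + 9 = 108.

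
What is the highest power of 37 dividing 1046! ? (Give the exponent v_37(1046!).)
v_37(1046!) = 28

Legendre's formula: v_p(n!) = Σ_{k ≥ 1} ⌊n / p^k⌋. For p = 37, n = 1046, the terms are:
  ⌊1046/37^1⌋ = ⌊1046/37⌋ = 28
(the next term ⌊1046/37^2⌋ = 0, terminating the sum). Summing: v_37(1046!) = 28 = 28.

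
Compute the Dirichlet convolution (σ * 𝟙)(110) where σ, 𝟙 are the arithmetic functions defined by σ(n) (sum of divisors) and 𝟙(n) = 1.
(σ * 𝟙)(110) = 364

Divisors of 110: [1, 2, 5, 10, 11, 22, 55, 110]. For each d | 110:
  d = 1: σ(1) · 𝟙(110/1) = 1 · 1 = 1
  d = 2: σ(2) · 𝟙(110/2) = 3 · 1 = 3
  d = 5: σ(5) · 𝟙(110/5) = 6 · 1 = 6
  d = 10: σ(10) · 𝟙(110/10) = 18 · 1 = 18
  d = 11: σ(11) · 𝟙(110/11) = 12 · 1 = 12
  d = 22: σ(22) · 𝟙(110/22) = 36 · 1 = 36
  d = 55: σ(55) · 𝟙(110/55) = 72 · 1 = 72
  d = 110: σ(110) · 𝟙(110/110) = 216 · 1 = 216
Summing: (σ * 𝟙)(110) = 1 + 3 + 6 + 18 + 12 + 36 + 72 + 216 = 364.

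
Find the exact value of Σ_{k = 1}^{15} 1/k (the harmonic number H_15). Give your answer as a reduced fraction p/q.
H_15 = 1195757/360360

Direct summation: H_15 = 1 + 1/2 + ... + 1/15. The least common denominator is lcm(1, ..., 15) = 360360; over this denominator the numerator is 360360 + 180180 + 120120 + 90090 + 72072 + 60060 + 51480 + 45045 + 40040 + 36036 + 32760 + 30030 + 27720 + 25740 + 24024 = 1195757, so H_15 = 1195757/360360 (already in lowest terms) ≈ 3.31823. (The PNT-adjacent estimate ln(15) + γ ≈ 3.28527 matches within O(1/n).)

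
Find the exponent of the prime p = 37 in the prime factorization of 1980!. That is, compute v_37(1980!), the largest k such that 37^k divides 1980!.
v_37(1980!) = 54

Legendre's formula: v_p(n!) = Σ_{k ≥ 1} ⌊n / p^k⌋. For p = 37, n = 1980, the terms are:
  ⌊1980/37^1⌋ = ⌊1980/37⌋ = 53
  ⌊1980/37^2⌋ = ⌊1980/1369⌋ = 1
(the next term ⌊1980/37^3⌋ = 0, terminating the sum). Summing: v_37(1980!) = 53 + 1 = 54.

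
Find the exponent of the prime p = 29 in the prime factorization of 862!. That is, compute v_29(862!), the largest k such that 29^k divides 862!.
v_29(862!) = 30

Legendre's formula: v_p(n!) = Σ_{k ≥ 1} ⌊n / p^k⌋. For p = 29, n = 862, the terms are:
  ⌊862/29^1⌋ = ⌊862/29⌋ = 29
  ⌊862/29^2⌋ = ⌊862/841⌋ = 1
(the next term ⌊862/29^3⌋ = 0, terminating the sum). Summing: v_29(862!) = 29 + 1 = 30.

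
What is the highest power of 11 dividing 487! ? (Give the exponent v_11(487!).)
v_11(487!) = 48

Legendre's formula: v_p(n!) = Σ_{k ≥ 1} ⌊n / p^k⌋. For p = 11, n = 487, the terms are:
  ⌊487/11^1⌋ = ⌊487/11⌋ = 44
  ⌊487/11^2⌋ = ⌊487/121⌋ = 4
(the next term ⌊487/11^3⌋ = 0, terminating the sum). Summing: v_11(487!) = 44 + 4 = 48.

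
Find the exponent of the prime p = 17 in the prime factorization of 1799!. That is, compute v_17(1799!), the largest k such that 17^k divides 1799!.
v_17(1799!) = 111

Legendre's formula: v_p(n!) = Σ_{k ≥ 1} ⌊n / p^k⌋. For p = 17, n = 1799, the terms are:
  ⌊1799/17^1⌋ = ⌊1799/17⌋ = 105
  ⌊1799/17^2⌋ = ⌊1799/289⌋ = 6
(the next term ⌊1799/17^3⌋ = 0, terminating the sum). Summing: v_17(1799!) = 105 + 6 = 111.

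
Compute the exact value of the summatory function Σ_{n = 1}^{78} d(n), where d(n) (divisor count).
Σ_{n ≤ 78} d(n) = 356

Compute d(n) for each 1 ≤ n ≤ 78: d(1) = 1, d(2) = 2, d(3) = 2, d(4) = 3, d(5) = 2, d(6) = 4, d(7) = 2, d(8) = 4, d(9) = 3, d(10) = 4, d(11) = 2, d(12) = 6, d(13) = 2, d(14) = 4, d(15) = 4, d(16) = 5, d(17) = 2, d(18) = 6, d(19) = 2, d(20) = 6, d(21) = 4, d(22) = 4, d(23) = 2, d(24) = 8, d(25) = 3, d(26) = 4, d(27) = 4, d(28) = 6, d(29) = 2, d(30) = 8, d(31) = 2, d(32) = 6, d(33) = 4, d(34) = 4, d(35) = 4, d(36) = 9, d(37) = 2, d(38) = 4, d(39) = 4, d(40) = 8, d(41) = 2, d(42) = 8, d(43) = 2, d(44) = 6, d(45) = 6, d(46) = 4, d(47) = 2, d(48) = 10, d(49) = 3, d(50) = 6, d(51) = 4, d(52) = 6, d(53) = 2, d(54) = 8, d(55) = 4, d(56) = 8, d(57) = 4, d(58) = 4, d(59) = 2, d(60) = 12, d(61) = 2, d(62) = 4, d(63) = 6, d(64) = 7, d(65) = 4, d(66) = 8, d(67) = 2, d(68) = 6, d(69) = 4, d(70) = 8, d(71) = 2, d(72) = 12, d(73) = 2, d(74) = 4, d(75) = 6, d(76) = 6, d(77) = 4, d(78) = 8. Summing all 78 values: 356. (Dirichlet's divisor formula: Σ_{n ≤ x} d(n) = x ln(x) + (2γ − 1) x + O(√x). For x = 78, the asymptotic estimate is ≈ 351.87.)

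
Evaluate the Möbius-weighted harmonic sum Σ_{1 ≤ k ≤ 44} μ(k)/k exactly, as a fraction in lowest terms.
Σ μ(k)/k = -137190436674212/6541380665835015

Values of μ(k) for 1 ≤ k ≤ 44: μ(1) = 1, μ(2) = -1, μ(3) = -1, μ(5) = -1, μ(6) = 1, μ(7) = -1, μ(10) = 1, μ(11) = -1, μ(13) = -1, μ(14) = 1, μ(15) = 1, μ(17) = -1, μ(19) = -1, μ(21) = 1, μ(22) = 1, μ(23) = -1, μ(26) = 1, μ(29) = -1, μ(30) = -1, μ(31) = -1, μ(33) = 1, μ(34) = 1, μ(35) = 1, μ(37) = -1, μ(38) = 1, μ(39) = 1, μ(41) = -1, μ(42) = -1, μ(43) = -1, with μ = 0 on non-squarefree integers. Summing μ(k)/k for k where μ(k) ≠ 0 gives -137190436674212/6541380665835015 ≈ -0.0210. (PNT ⟺ this sum → 0 as n → ∞.)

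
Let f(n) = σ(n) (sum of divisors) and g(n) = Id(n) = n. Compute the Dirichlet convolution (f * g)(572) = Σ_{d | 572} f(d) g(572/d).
(σ * Id)(572) = 10557

Divisors of 572: [1, 2, 4, 11, 13, 22, 26, 44, 52, 143, 286, 572]. For each d | 572:
  d = 1: σ(1) · Id(572/1) = 1 · 572 = 572
  d = 2: σ(2) · Id(572/2) = 3 · 286 = 858
  d = 4: σ(4) · Id(572/4) = 7 · 143 = 1001
  d = 11: σ(11) · Id(572/11) = 12 · 52 = 624
  d = 13: σ(13) · Id(572/13) = 14 · 44 = 616
  d = 22: σ(22) · Id(572/22) = 36 · 26 = 936
  d = 26: σ(26) · Id(572/26) = 42 · 22 = 924
  d = 44: σ(44) · Id(572/44) = 84 · 13 = 1092
  d = 52: σ(52) · Id(572/52) = 98 · 11 = 1078
  d = 143: σ(143) · Id(572/143) = 168 · 4 = 672
  d = 286: σ(286) · Id(572/286) = 504 · 2 = 1008
  d = 572: σ(572) · Id(572/572) = 1176 · 1 = 1176
Summing: (σ * Id)(572) = 572 + 858 + 1001 + 624 + 616 + 936 + 924 + 1092 + 1078 + 672 + 1008 + 1176 = 10557.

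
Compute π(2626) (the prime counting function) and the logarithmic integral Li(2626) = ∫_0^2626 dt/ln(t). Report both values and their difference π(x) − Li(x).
π(2626) = 381;  Li(2626) ≈ 395.66;  π(x) − Li(x) ≈ -14.66.

Direct count of primes ≤ 2626 gives π(2626) = 381. Numerical evaluation of the logarithmic integral gives Li(2626) ≈ 395.66. The difference π(x) − Li(x) ≈ -14.66 is typically negative for small/moderate x (Li(x) overestimates), though Littlewood's theorem shows this sign changes infinitely often.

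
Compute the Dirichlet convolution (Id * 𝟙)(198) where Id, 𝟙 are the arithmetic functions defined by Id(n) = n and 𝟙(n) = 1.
(Id * 𝟙)(198) = 468

Divisors of 198: [1, 2, 3, 6, 9, 11, 18, 22, 33, 66, 99, 198]. For each d | 198:
  d = 1: Id(1) · 𝟙(198/1) = 1 · 1 = 1
  d = 2: Id(2) · 𝟙(198/2) = 2 · 1 = 2
  d = 3: Id(3) · 𝟙(198/3) = 3 · 1 = 3
  d = 6: Id(6) · 𝟙(198/6) = 6 · 1 = 6
  d = 9: Id(9) · 𝟙(198/9) = 9 · 1 = 9
  d = 11: Id(11) · 𝟙(198/11) = 11 · 1 = 11
  d = 18: Id(18) · 𝟙(198/18) = 18 · 1 = 18
  d = 22: Id(22) · 𝟙(198/22) = 22 · 1 = 22
  d = 33: Id(33) · 𝟙(198/33) = 33 · 1 = 33
  d = 66: Id(66) · 𝟙(198/66) = 66 · 1 = 66
  d = 99: Id(99) · 𝟙(198/99) = 99 · 1 = 99
  d = 198: Id(198) · 𝟙(198/198) = 198 · 1 = 198
Summing: (Id * 𝟙)(198) = 1 + 2 + 3 + 6 + 9 + 11 + 18 + 22 + 33 + 66 + 99 + 198 = 468.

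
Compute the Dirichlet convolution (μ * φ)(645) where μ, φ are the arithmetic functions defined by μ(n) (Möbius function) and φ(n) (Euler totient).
(μ * φ)(645) = 123

Divisors of 645: [1, 3, 5, 15, 43, 129, 215, 645]. For each d | 645:
  d = 1: μ(1) · φ(645/1) = 1 · 336 = 336
  d = 3: μ(3) · φ(645/3) = -1 · 168 = -168
  d = 5: μ(5) · φ(645/5) = -1 · 84 = -84
  d = 15: μ(15) · φ(645/15) = 1 · 42 = 42
  d = 43: μ(43) · φ(645/43) = -1 · 8 = -8
  d = 129: μ(129) · φ(645/129) = 1 · 4 = 4
  d = 215: μ(215) · φ(645/215) = 1 · 2 = 2
  d = 645: μ(645) · φ(645/645) = -1 · 1 = -1
Summing: (μ * φ)(645) = 336 + -168 + -84 + 42 + -8 + 4 + 2 + -1 = 123.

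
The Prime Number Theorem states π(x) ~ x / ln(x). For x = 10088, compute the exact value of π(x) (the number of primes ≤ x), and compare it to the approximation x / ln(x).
π(10088) = 1237;  x/ln(x) ≈ 1094.25;  relative error ≈ 11.54%.

Directly count primes up to 10088: π(10088) = 1237. The PNT approximation gives 10088/ln(10088) ≈ 10088/9.21910 ≈ 1094.25. Relative error (π(x) − x/ln(x)) / π(x) ≈ 11.54%; the approximation is known to undercount slightly (Li(x) is a better estimate).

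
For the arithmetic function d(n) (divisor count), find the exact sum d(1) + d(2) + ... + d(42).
Σ_{n ≤ 42} d(n) = 168

Compute d(n) for each 1 ≤ n ≤ 42: d(1) = 1, d(2) = 2, d(3) = 2, d(4) = 3, d(5) = 2, d(6) = 4, d(7) = 2, d(8) = 4, d(9) = 3, d(10) = 4, d(11) = 2, d(12) = 6, d(13) = 2, d(14) = 4, d(15) = 4, d(16) = 5, d(17) = 2, d(18) = 6, d(19) = 2, d(20) = 6, d(21) = 4, d(22) = 4, d(23) = 2, d(24) = 8, d(25) = 3, d(26) = 4, d(27) = 4, d(28) = 6, d(29) = 2, d(30) = 8, d(31) = 2, d(32) = 6, d(33) = 4, d(34) = 4, d(35) = 4, d(36) = 9, d(37) = 2, d(38) = 4, d(39) = 4, d(40) = 8, d(41) = 2, d(42) = 8. Summing all 42 values: 168. (Dirichlet's divisor formula: Σ_{n ≤ x} d(n) = x ln(x) + (2γ − 1) x + O(√x). For x = 42, the asymptotic estimate is ≈ 163.47.)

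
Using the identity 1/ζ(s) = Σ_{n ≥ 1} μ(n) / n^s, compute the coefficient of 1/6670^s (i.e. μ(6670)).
μ(6670) = 1

Factor n = 6670 = 2 · 5 · 23 · 29. μ(n) = 0 if any exponent ≥ 2 (not squarefree); otherwise μ(n) = (−1)^{ω(n)} where ω(n) is the number of distinct prime factors. Applying: μ(6670) = 1.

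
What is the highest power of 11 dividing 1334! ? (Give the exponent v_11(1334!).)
v_11(1334!) = 133

Legendre's formula: v_p(n!) = Σ_{k ≥ 1} ⌊n / p^k⌋. For p = 11, n = 1334, the terms are:
  ⌊1334/11^1⌋ = ⌊1334/11⌋ = 121
  ⌊1334/11^2⌋ = ⌊1334/121⌋ = 11
  ⌊1334/11^3⌋ = ⌊1334/1331⌋ = 1
(the next term ⌊1334/11^4⌋ = 0, terminating the sum). Summing: v_11(1334!) = 121 + 11 + 1 = 133.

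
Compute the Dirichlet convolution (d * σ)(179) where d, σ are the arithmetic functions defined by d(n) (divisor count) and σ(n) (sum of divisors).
(d * σ)(179) = 182

Divisors of 179: [1, 179]. For each d | 179:
  d = 1: d(1) · σ(179/1) = 1 · 180 = 180
  d = 179: d(179) · σ(179/179) = 2 · 1 = 2
Summing: (d * σ)(179) = 180 + 2 = 182.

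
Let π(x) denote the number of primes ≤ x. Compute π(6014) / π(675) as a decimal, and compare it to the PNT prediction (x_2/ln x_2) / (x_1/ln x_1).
π(6014)/π(675) = 785/122 ≈ 6.4344;  PNT prediction ≈ 6.6703.

π(675) = 122 and π(6014) = 785, so π(6014)/π(675) ≈ 6.4344. The PNT-predicted ratio is (6014/ln(6014)) / (675/ln(675)) ≈ 6.6703. The two agree to within a few percent, as expected.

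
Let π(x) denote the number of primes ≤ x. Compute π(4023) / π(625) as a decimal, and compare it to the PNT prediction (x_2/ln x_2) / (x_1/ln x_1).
π(4023)/π(625) = 556/114 ≈ 4.8772;  PNT prediction ≈ 4.9927.

π(625) = 114 and π(4023) = 556, so π(4023)/π(625) ≈ 4.8772. The PNT-predicted ratio is (4023/ln(4023)) / (625/ln(625)) ≈ 4.9927. The two agree to within a few percent, as expected.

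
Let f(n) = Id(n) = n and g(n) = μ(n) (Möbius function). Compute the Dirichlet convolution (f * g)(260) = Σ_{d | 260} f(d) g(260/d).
(Id * μ)(260) = 96

Divisors of 260: [1, 2, 4, 5, 10, 13, 20, 26, 52, 65, 130, 260]. For each d | 260:
  d = 1: Id(1) · μ(260/1) = 1 · 0 = 0
  d = 2: Id(2) · μ(260/2) = 2 · -1 = -2
  d = 4: Id(4) · μ(260/4) = 4 · 1 = 4
  d = 5: Id(5) · μ(260/5) = 5 · 0 = 0
  d = 10: Id(10) · μ(260/10) = 10 · 1 = 10
  d = 13: Id(13) · μ(260/13) = 13 · 0 = 0
  d = 20: Id(20) · μ(260/20) = 20 · -1 = -20
  d = 26: Id(26) · μ(260/26) = 26 · 1 = 26
  d = 52: Id(52) · μ(260/52) = 52 · -1 = -52
  d = 65: Id(65) · μ(260/65) = 65 · 0 = 0
  d = 130: Id(130) · μ(260/130) = 130 · -1 = -130
  d = 260: Id(260) · μ(260/260) = 260 · 1 = 260
Summing: (Id * μ)(260) = 0 + -2 + 4 + 0 + 10 + 0 + -20 + 26 + -52 + 0 + -130 + 260 = 96.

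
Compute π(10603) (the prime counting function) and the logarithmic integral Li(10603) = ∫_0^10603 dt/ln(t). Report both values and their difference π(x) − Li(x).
π(10603) = 1293;  Li(10603) ≈ 1311.40;  π(x) − Li(x) ≈ -18.40.

Direct count of primes ≤ 10603 gives π(10603) = 1293. Numerical evaluation of the logarithmic integral gives Li(10603) ≈ 1311.40. The difference π(x) − Li(x) ≈ -18.40 is typically negative for small/moderate x (Li(x) overestimates), though Littlewood's theorem shows this sign changes infinitely often.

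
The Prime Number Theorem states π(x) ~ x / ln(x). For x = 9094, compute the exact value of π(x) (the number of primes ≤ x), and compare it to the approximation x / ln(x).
π(9094) = 1128;  x/ln(x) ≈ 997.66;  relative error ≈ 11.56%.

Directly count primes up to 9094: π(9094) = 1128. The PNT approximation gives 9094/ln(9094) ≈ 9094/9.11537 ≈ 997.66. Relative error (π(x) − x/ln(x)) / π(x) ≈ 11.56%; the approximation is known to undercount slightly (Li(x) is a better estimate).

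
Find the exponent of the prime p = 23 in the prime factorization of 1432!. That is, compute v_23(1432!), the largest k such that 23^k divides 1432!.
v_23(1432!) = 64

Legendre's formula: v_p(n!) = Σ_{k ≥ 1} ⌊n / p^k⌋. For p = 23, n = 1432, the terms are:
  ⌊1432/23^1⌋ = ⌊1432/23⌋ = 62
  ⌊1432/23^2⌋ = ⌊1432/529⌋ = 2
(the next term ⌊1432/23^3⌋ = 0, terminating the sum). Summing: v_23(1432!) = 62 + 2 = 64.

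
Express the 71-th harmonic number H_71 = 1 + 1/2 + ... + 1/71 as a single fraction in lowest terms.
H_71 = 3028810706851429109067025637383/624893729741902836283505236800

Direct summation: H_71 = 1 + 1/2 + ... + 1/71. The least common denominator is lcm(1, ..., 71) = 5624043567677125526551547131200; over this denominator the numerator is 5624043567677125526551547131200 + 2812021783838562763275773565600 + 1874681189225708508850515710400 + 1406010891919281381637886782800 + 1124808713535425105310309426240 + 937340594612854254425257855200 + 803434795382446503793078161600 + 703005445959640690818943391400 + 624893729741902836283505236800 + 562404356767712552655154713120 + 511276687970647775141049739200 + 468670297306427127212628927600 + 432618735975163502042426702400 + 401717397691223251896539080800 + 374936237845141701770103142080 + 351502722979820345409471695700 + 330826092216301501561855713600 + 312446864870951418141752618400 + 296002293035638185607976164800 + 281202178383856276327577356560 + 267811598460815501264359387200 + 255638343985323887570524869600 + 244523633377266327241371614400 + 234335148653213563606314463800 + 224961742707085021062061885248 + 216309367987581751021213351200 + 208297909913967612094501745600 + 200858698845611625948269540400 + 193932536816452604363846452800 + 187468118922570850885051571040 + 181420760247649210533920875200 + 175751361489910172704735847850 + 170425562656882591713683246400 + 165413046108150750780927856800 + 160686959076489300758615632320 + 156223432435475709070876309200 + 152001177504787176393285057600 + 148001146517819092803988082400 + 144206245325054500680808900800 + 140601089191928138163788678280 + 137171794333588427476867003200 + 133905799230407750632179693600 + 130791710876212221547710398400 + 127819171992661943785262434800 + 124978745948380567256701047360 + 122261816688633163620685807200 + 119660501439938840990458449600 + 117167574326606781803157231900 + 114776399340349500541868308800 + 112480871353542510531030942624 + 110275364072100500520618571200 + 108154683993790875510606675600 + 106114029578813689180217870400 + 104148954956983806047250872800 + 102255337594129555028209947840 + 100429349422805812974134770200 + 98667431011879395202658721600 + 96966268408226302181923226400 + 95322772333510602144941476800 + 93734059461285425442525785520 + 92197435535690582402484379200 + 90710380123824605266960437600 + 89270532820271833754786462400 + 87875680744955086352367923925 + 86523747195032700408485340480 + 85212781328441295856841623200 + 83940948771300380993306673600 + 82706523054075375390463928400 + 81507877792422109080457204800 + 80343479538244650379307816160 + 79211881234889091923261227200 = 27259296361662861981603230736447, so H_71 = 27259296361662861981603230736447/5624043567677125526551547131200; reducing by gcd(27259296361662861981603230736447, 5624043567677125526551547131200) = 9 gives 3028810706851429109067025637383/624893729741902836283505236800 ≈ 4.84692. (The PNT-adjacent estimate ln(71) + γ ≈ 4.83990 matches within O(1/n).)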